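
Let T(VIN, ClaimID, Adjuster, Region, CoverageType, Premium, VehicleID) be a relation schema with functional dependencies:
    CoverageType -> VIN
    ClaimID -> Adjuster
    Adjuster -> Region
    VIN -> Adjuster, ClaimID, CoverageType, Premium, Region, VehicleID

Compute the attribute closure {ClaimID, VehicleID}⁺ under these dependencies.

{Adjuster, ClaimID, Region, VehicleID}

Start with {ClaimID, VehicleID}.
ClaimID -> Adjuster applies; add {Adjuster} → now {Adjuster, ClaimID, VehicleID}.
Adjuster -> Region applies; add {Region} → now {Adjuster, ClaimID, Region, VehicleID}.
No further FD applies.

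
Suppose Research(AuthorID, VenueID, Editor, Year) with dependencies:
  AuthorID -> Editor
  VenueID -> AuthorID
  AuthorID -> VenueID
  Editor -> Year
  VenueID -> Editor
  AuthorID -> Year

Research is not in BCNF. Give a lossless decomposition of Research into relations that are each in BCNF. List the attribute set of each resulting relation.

{AuthorID, Editor, VenueID}; {Editor, Year}

Candidate keys of the original relation: {AuthorID}, {VenueID}.
In {AuthorID, Editor, VenueID, Year}, {Editor} is not a superkey ({Editor}⁺ restricted to this set is {Editor, Year}), so split on Editor -> Year into {Editor, Year} and {AuthorID, Editor, VenueID}.
{Editor, Year} has no BCNF violation.
{AuthorID, Editor, VenueID} has no BCNF violation.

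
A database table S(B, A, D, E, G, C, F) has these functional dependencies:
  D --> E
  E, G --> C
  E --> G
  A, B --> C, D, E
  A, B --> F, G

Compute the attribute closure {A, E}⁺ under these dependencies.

{A, C, E, G}

Start with {A, E}.
E --> G applies; add {G} → now {A, E, G}.
E, G --> C applies; add {C} → now {A, C, E, G}.
No further FD applies.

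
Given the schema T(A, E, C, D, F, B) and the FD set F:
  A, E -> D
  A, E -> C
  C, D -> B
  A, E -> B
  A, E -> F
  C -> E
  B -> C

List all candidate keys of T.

{A, B}, {A, C}, {A, E}

No FD produces {A}, so it must be in every candidate key.
{A, B}⁺ = {A, B, C, D, E, F} — all of the relation — so {A, B} is a candidate key.
{A, C}⁺ = {A, B, C, D, E, F} — all of the relation — so {A, C} is a candidate key.
{A, E}⁺ = {A, B, C, D, E, F} — all of the relation — so {A, E} is a candidate key.
No proper subset of any of these is a key, and no other minimal superkey exists.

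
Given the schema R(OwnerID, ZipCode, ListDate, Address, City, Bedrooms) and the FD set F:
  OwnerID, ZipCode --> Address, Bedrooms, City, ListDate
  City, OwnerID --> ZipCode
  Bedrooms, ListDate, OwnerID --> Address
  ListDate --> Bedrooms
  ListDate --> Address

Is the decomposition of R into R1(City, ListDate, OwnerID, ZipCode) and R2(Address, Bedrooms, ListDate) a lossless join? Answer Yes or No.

Yes

The shared attributes are {ListDate} and {ListDate}⁺ = {Address, Bedrooms, ListDate}.
Since R2 ⊆ {Address, Bedrooms, ListDate}, the intersection is a superkey of R2; the decomposition is lossless.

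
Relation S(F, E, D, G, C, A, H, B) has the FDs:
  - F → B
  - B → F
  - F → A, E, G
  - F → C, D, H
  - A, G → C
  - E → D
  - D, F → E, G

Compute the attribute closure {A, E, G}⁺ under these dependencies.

Start with {A, E, G}.
A, G → C applies; add {C} → now {A, C, E, G}.
E → D applies; add {D} → now {A, C, D, E, G}.
No further FD applies.

{A, C, D, E, G}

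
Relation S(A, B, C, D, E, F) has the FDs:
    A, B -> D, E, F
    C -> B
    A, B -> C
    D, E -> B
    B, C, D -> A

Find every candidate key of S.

{A, B}, {A, C}, {A, D, E}, {C, D}

Closure of {A, B} is {A, B, C, D, E, F}, the whole schema; {A, B} is a candidate key.
Closure of {A, C} is {A, B, C, D, E, F}, the whole schema; {A, C} is a candidate key.
Closure of {C, D} is {A, B, C, D, E, F}, the whole schema; {C, D} is a candidate key.
Closure of {A, D, E} is {A, B, C, D, E, F}, the whole schema; {A, D, E} is a candidate key.
These are minimal and exhaustive — every other superkey contains one of them.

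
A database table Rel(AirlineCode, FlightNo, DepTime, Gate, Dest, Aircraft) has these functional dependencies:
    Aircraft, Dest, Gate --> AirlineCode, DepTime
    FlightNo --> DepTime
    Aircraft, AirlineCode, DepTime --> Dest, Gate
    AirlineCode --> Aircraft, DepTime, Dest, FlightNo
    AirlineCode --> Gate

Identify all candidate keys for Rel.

Closure of {AirlineCode} is {Aircraft, AirlineCode, DepTime, Dest, FlightNo, Gate}, the whole schema; {AirlineCode} is a candidate key.
Closure of {Aircraft, Dest, Gate} is {Aircraft, AirlineCode, DepTime, Dest, FlightNo, Gate}, the whole schema; {Aircraft, Dest, Gate} is a candidate key.
Any other superkey properly contains one of these, so there are no further candidate keys.

{Aircraft, Dest, Gate}, {AirlineCode}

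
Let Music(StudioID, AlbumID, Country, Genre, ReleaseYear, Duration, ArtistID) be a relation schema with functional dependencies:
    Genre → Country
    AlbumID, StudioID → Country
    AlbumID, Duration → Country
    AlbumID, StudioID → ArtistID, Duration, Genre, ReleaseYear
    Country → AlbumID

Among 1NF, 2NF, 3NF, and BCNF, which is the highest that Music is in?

3NF

Candidate keys: {AlbumID, StudioID}, {Country, StudioID}, {Genre, StudioID}. Prime attributes: {AlbumID, Country, Genre, StudioID}.
For Genre → Country we have {Genre}⁺ = {AlbumID, Country, Genre}; {Genre} is not a superkey, so BCNF fails.
Its right-hand attributes {Country} are all prime, as are those of every other non-superkey FD — the relation is in 3NF.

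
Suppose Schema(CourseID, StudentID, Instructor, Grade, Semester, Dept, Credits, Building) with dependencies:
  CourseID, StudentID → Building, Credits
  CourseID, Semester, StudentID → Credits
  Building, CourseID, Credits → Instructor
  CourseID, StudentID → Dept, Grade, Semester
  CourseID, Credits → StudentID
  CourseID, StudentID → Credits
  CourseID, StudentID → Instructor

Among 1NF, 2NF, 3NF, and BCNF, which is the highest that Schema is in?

BCNF

Candidate keys: {CourseID, Credits}, {CourseID, StudentID}. Prime attributes: {CourseID, Credits, StudentID}.
Each dependency's left side is a superkey — BCNF holds.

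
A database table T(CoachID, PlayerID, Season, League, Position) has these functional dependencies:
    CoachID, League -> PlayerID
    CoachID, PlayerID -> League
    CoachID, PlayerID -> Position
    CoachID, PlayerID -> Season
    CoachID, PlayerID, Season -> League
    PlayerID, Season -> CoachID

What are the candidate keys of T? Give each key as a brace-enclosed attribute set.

{CoachID, League}⁺ = {CoachID, League, PlayerID, Position, Season}, which is every attribute, so {CoachID, League} is a candidate key.
{CoachID, PlayerID}⁺ = {CoachID, League, PlayerID, Position, Season}, which is every attribute, so {CoachID, PlayerID} is a candidate key.
{PlayerID, Season}⁺ = {CoachID, League, PlayerID, Position, Season}, which is every attribute, so {PlayerID, Season} is a candidate key.
Any other superkey properly contains one of these, so there are no further candidate keys.

{CoachID, League}, {CoachID, PlayerID}, {PlayerID, Season}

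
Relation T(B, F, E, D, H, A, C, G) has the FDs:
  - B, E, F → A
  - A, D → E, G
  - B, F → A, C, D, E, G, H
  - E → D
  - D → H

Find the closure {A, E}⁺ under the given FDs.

{A, D, E, G, H}

Start with {A, E}.
E → D applies; add {D} → now {A, D, E}.
D → H applies; add {H} → now {A, D, E, H}.
A, D → E, G applies; add {G} → now {A, D, E, G, H}.
No further FD applies.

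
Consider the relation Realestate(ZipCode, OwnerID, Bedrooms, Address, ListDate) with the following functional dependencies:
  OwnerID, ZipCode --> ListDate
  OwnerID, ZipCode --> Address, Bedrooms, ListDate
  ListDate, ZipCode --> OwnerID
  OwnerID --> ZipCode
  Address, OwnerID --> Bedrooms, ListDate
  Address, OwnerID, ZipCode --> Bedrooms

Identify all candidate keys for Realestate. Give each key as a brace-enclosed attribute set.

Closure of {OwnerID} is {Address, Bedrooms, ListDate, OwnerID, ZipCode}, the whole schema; {OwnerID} is a candidate key.
Closure of {ListDate, ZipCode} is {Address, Bedrooms, ListDate, OwnerID, ZipCode}, the whole schema; {ListDate, ZipCode} is a candidate key.
No proper subset of any of these is a key, and no other minimal superkey exists.

{ListDate, ZipCode}, {OwnerID}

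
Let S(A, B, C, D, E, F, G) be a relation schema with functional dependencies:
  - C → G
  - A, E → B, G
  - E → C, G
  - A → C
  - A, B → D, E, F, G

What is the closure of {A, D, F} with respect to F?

Start with {A, D, F}.
A → C applies; add {C} → now {A, C, D, F}.
C → G applies; add {G} → now {A, C, D, F, G}.
No further FD applies.

{A, C, D, F, G}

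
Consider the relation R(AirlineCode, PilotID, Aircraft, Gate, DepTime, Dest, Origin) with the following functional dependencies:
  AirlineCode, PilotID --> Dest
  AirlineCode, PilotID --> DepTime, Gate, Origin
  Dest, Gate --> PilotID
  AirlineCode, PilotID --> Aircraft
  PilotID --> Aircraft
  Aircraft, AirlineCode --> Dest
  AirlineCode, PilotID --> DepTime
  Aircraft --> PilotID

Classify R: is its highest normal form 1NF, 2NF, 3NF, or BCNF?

Candidate keys: {Aircraft, AirlineCode}, {AirlineCode, Dest, Gate}, {AirlineCode, PilotID}. Prime attributes: {Aircraft, AirlineCode, Dest, Gate, PilotID}.
Dest, Gate --> PilotID: {Dest, Gate}⁺ = {Aircraft, Dest, Gate, PilotID}, which is not all of the attributes, so the left side is not a superkey — BCNF is violated.
Since {PilotID} ⊆ prime attributes and every other non-superkey FD also has a prime right side, the schema is in 3NF.

3NF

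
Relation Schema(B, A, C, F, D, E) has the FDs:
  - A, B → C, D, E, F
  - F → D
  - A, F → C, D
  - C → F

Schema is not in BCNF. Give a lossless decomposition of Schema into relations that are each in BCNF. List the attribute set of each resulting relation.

{A, B, E, F}; {A, C}; {C, F}; {D, F}

Candidate key of the original relation: {A, B}.
Within {A, B, C, D, E, F}: {F}⁺ ∩ {A, B, C, D, E, F} = {D, F}, not the whole set, so F → D violates BCNF; decompose into {D, F} and {A, B, C, E, F}.
{D, F} is in BCNF.
Within {A, B, C, E, F}: {A, F}⁺ ∩ {A, B, C, E, F} = {A, C, F}, not the whole set, so A, F → C violates BCNF; decompose into {A, C, F} and {A, B, E, F}.
Within {A, C, F}: {C}⁺ ∩ {A, C, F} = {C, F}, not the whole set, so C → F violates BCNF; decompose into {C, F} and {A, C}.
{C, F} is in BCNF.
{A, C} is in BCNF.
{A, B, E, F} is in BCNF.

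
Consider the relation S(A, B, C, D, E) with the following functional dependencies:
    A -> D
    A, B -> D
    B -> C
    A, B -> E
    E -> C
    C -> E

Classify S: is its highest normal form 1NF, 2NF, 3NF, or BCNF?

1NF

Candidate key: {A, B}. Prime attributes: {A, B}.
A -> D: {A}⁺ = {A, D}, which is not all of the attributes, so the left side is not a superkey — BCNF is violated.
A -> D has non-prime {D} on the right and a non-superkey on the left, so 3NF fails.
The proper key subset {A} of {A, B} determines non-prime {D}, so the relation is not even in 2NF.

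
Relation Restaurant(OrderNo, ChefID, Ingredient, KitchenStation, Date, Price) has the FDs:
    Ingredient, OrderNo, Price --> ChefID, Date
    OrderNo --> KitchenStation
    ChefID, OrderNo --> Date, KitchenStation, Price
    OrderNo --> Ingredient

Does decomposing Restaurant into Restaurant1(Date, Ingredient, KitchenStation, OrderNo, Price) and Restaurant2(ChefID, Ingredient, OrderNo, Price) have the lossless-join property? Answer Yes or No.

Common attributes: {Ingredient, OrderNo, Price}; their closure is {ChefID, Date, Ingredient, KitchenStation, OrderNo, Price}.
Since Restaurant1 ⊆ {ChefID, Date, Ingredient, KitchenStation, OrderNo, Price}, the intersection is a superkey of Restaurant1; the decomposition is lossless.

Yes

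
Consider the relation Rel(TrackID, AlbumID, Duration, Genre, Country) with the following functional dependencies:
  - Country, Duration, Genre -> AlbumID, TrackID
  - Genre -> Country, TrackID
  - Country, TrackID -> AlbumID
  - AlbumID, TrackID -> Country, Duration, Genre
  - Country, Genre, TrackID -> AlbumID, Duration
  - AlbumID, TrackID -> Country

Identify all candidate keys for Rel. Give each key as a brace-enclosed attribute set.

{Genre}⁺ = {AlbumID, Country, Duration, Genre, TrackID}, which is every attribute, so {Genre} is a candidate key.
{AlbumID, TrackID}⁺ = {AlbumID, Country, Duration, Genre, TrackID}, which is every attribute, so {AlbumID, TrackID} is a candidate key.
{Country, TrackID}⁺ = {AlbumID, Country, Duration, Genre, TrackID}, which is every attribute, so {Country, TrackID} is a candidate key.
Any other superkey properly contains one of these, so there are no further candidate keys.

{AlbumID, TrackID}, {Country, TrackID}, {Genre}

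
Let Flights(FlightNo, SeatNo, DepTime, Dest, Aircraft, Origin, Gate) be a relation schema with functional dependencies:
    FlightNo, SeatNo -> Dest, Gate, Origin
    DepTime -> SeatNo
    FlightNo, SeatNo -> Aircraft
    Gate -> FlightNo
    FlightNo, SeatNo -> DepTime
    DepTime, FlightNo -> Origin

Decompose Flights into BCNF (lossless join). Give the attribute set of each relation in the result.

{Aircraft, DepTime, Dest, Gate, Origin}; {DepTime, SeatNo}; {FlightNo, Gate}

Candidate keys of the original relation: {DepTime, FlightNo}, {DepTime, Gate}, {FlightNo, SeatNo}, {Gate, SeatNo}.
In {Aircraft, DepTime, Dest, FlightNo, Gate, Origin, SeatNo}, {DepTime} is not a superkey ({DepTime}⁺ restricted to this set is {DepTime, SeatNo}), so split on DepTime -> SeatNo into {DepTime, SeatNo} and {Aircraft, DepTime, Dest, FlightNo, Gate, Origin}.
{DepTime, SeatNo}: every determinant is a superkey — BCNF.
In {Aircraft, DepTime, Dest, FlightNo, Gate, Origin}, {Gate} is not a superkey ({Gate}⁺ restricted to this set is {FlightNo, Gate}), so split on Gate -> FlightNo into {FlightNo, Gate} and {Aircraft, DepTime, Dest, Gate, Origin}.
{FlightNo, Gate}: every determinant is a superkey — BCNF.
{Aircraft, DepTime, Dest, Gate, Origin}: every determinant is a superkey — BCNF.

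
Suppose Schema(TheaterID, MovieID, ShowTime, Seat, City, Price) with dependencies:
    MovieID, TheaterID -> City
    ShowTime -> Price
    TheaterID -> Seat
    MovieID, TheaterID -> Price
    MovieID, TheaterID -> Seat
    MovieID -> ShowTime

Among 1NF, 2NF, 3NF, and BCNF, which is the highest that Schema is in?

Candidate key: {MovieID, TheaterID}. Prime attributes: {MovieID, TheaterID}.
For ShowTime -> Price we have {ShowTime}⁺ = {Price, ShowTime}; {ShowTime} is not a superkey, so BCNF fails.
ShowTime -> Price determines the non-prime attribute {Price} from a non-superkey — 3NF is violated.
Since {MovieID} ⊂ {MovieID, TheaterID} and {MovieID}⁺ ⊇ {Price, ShowTime} with {Price, ShowTime} non-prime, there is a partial dependency; 2NF fails.

1NF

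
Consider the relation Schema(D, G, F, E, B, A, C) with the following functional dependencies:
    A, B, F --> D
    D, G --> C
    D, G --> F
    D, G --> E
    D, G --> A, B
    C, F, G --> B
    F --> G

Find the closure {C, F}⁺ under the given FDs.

{B, C, F, G}

Start with {C, F}.
F --> G applies; add {G} → now {C, F, G}.
C, F, G --> B applies; add {B} → now {B, C, F, G}.
No further FD applies.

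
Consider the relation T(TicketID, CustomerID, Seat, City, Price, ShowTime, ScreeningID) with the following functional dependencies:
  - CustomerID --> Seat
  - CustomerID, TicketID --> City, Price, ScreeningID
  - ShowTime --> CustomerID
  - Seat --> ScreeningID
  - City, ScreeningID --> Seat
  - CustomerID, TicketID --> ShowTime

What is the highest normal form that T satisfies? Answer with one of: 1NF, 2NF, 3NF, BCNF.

Candidate keys: {CustomerID, TicketID}, {ShowTime, TicketID}. Prime attributes: {CustomerID, ShowTime, TicketID}.
For CustomerID --> Seat we have {CustomerID}⁺ = {CustomerID, ScreeningID, Seat}; {CustomerID} is not a superkey, so BCNF fails.
CustomerID --> Seat has non-prime {Seat} on the right and a non-superkey on the left, so 3NF fails.
Since {CustomerID} ⊂ {CustomerID, TicketID} and {CustomerID}⁺ ⊇ {ScreeningID, Seat} with {ScreeningID, Seat} non-prime, there is a partial dependency; 2NF fails.

1NF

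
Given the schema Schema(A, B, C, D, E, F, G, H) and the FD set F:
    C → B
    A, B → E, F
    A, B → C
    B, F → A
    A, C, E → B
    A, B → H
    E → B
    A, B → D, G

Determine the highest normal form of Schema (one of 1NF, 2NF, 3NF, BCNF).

3NF

Candidate keys: {A, B}, {A, C}, {A, E}, {B, F}, {C, F}, {E, F}. Prime attributes: {A, B, C, E, F}.
C → B: {C}⁺ = {B, C}, which is not all of the attributes, so the left side is not a superkey — BCNF is violated.
But every attribute on its right side ({B}) is prime, and the same holds for every other non-superkey FD, so 3NF still holds.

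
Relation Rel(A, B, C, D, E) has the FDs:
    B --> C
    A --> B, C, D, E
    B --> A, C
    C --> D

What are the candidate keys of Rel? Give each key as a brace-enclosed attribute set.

{A}, {B}

{A}⁺ = {A, B, C, D, E} — all of the relation — so {A} is a candidate key.
{B}⁺ = {A, B, C, D, E} — all of the relation — so {B} is a candidate key.
These are minimal and exhaustive — every other superkey contains one of them.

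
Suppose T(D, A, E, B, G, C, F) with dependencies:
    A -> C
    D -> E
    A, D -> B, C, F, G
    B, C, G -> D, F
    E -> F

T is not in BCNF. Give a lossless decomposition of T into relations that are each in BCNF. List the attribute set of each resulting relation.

Candidate keys of the original relation: {A, B, G}, {A, D}.
In {A, B, C, D, E, F, G}, {A} is not a superkey ({A}⁺ restricted to this set is {A, C}), so split on A -> C into {A, C} and {A, B, D, E, F, G}.
{A, C} is in BCNF.
In {A, B, D, E, F, G}, {D} is not a superkey ({D}⁺ restricted to this set is {D, E, F}), so split on D -> E, F into {D, E, F} and {A, B, D, G}.
In {D, E, F}, {E} is not a superkey ({E}⁺ restricted to this set is {E, F}), so split on E -> F into {E, F} and {D, E}.
{E, F} is in BCNF.
{D, E} is in BCNF.
{A, B, D, G} is in BCNF.

{A, B, D, G}; {A, C}; {D, E}; {E, F}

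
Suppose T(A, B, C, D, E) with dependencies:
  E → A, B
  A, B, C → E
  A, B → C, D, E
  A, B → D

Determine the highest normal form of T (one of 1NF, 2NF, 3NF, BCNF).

BCNF

Candidate keys: {A, B}, {E}. Prime attributes: {A, B, E}.
The left-hand side of every FD is a superkey, so BCNF is satisfied.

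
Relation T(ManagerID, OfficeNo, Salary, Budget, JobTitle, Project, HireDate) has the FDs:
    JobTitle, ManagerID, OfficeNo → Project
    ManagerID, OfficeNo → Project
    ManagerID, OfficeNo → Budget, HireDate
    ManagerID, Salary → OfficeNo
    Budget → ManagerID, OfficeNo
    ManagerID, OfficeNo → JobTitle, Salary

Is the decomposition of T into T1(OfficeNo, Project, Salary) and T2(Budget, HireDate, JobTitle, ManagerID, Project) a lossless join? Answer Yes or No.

T1 ∩ T2 = {Project}; its closure under F is {Project}.
T1 ⊄ {Project} and T2 ⊄ {Project}, so the split is lossy.

No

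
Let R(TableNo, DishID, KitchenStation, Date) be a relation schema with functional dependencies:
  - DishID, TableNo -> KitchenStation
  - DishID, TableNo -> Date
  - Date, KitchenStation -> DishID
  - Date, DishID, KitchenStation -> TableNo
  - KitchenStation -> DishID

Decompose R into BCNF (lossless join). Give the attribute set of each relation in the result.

{Date, KitchenStation, TableNo}; {DishID, KitchenStation}

Candidate keys of the original relation: {Date, KitchenStation}, {DishID, TableNo}, {KitchenStation, TableNo}.
In {Date, DishID, KitchenStation, TableNo}, {KitchenStation} is not a superkey ({KitchenStation}⁺ restricted to this set is {DishID, KitchenStation}), so split on KitchenStation -> DishID into {DishID, KitchenStation} and {Date, KitchenStation, TableNo}.
{DishID, KitchenStation} is in BCNF.
{Date, KitchenStation, TableNo} is in BCNF.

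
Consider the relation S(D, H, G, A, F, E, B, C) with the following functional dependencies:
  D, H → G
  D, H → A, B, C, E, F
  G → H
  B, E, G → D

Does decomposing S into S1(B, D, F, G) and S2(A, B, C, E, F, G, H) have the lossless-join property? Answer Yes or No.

No

The shared attributes are {B, F, G} and {B, F, G}⁺ = {B, F, G, H}.
S1 ⊄ {B, F, G, H} and S2 ⊄ {B, F, G, H}, so the split is lossy.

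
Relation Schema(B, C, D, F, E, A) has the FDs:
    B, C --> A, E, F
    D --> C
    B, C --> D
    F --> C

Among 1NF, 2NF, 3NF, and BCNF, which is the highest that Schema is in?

3NF

Candidate keys: {B, C}, {B, D}, {B, F}. Prime attributes: {B, C, D, F}.
For D --> C we have {D}⁺ = {C, D}; {D} is not a superkey, so BCNF fails.
Its right-hand attributes {C} are all prime, as are those of every other non-superkey FD — the relation is in 3NF.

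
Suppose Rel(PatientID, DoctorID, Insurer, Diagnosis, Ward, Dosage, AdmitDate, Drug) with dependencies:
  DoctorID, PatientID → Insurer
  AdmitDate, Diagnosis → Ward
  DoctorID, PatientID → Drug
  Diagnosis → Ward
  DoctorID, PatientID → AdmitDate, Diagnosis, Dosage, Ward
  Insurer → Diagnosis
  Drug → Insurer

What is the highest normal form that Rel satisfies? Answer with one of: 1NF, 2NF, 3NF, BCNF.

Candidate key: {DoctorID, PatientID}. Prime attributes: {DoctorID, PatientID}.
AdmitDate, Diagnosis → Ward breaks BCNF: {AdmitDate, Diagnosis}⁺ = {AdmitDate, Diagnosis, Ward}, so {AdmitDate, Diagnosis} is not a superkey.
AdmitDate, Diagnosis → Ward determines the non-prime attribute {Ward} from a non-superkey — 3NF is violated.
No proper subset of a key has a non-prime attribute in its closure, so there is no partial dependency; 2NF holds.

2NF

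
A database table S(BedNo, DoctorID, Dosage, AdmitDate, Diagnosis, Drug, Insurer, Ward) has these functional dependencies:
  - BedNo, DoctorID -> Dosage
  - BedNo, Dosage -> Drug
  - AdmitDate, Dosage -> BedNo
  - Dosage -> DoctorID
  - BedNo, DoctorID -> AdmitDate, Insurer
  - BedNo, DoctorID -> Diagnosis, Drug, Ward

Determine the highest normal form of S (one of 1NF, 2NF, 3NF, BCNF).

3NF

Candidate keys: {AdmitDate, Dosage}, {BedNo, DoctorID}, {BedNo, Dosage}. Prime attributes: {AdmitDate, BedNo, DoctorID, Dosage}.
For Dosage -> DoctorID we have {Dosage}⁺ = {DoctorID, Dosage}; {Dosage} is not a superkey, so BCNF fails.
Since {DoctorID} ⊆ prime attributes and every other non-superkey FD also has a prime right side, the schema is in 3NF.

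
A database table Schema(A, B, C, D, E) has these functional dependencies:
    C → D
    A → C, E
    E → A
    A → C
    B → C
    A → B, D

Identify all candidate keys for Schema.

{A}⁺ = {A, B, C, D, E}, which is every attribute, so {A} is a candidate key.
{E}⁺ = {A, B, C, D, E}, which is every attribute, so {E} is a candidate key.
Any other superkey properly contains one of these, so there are no further candidate keys.

{A}, {E}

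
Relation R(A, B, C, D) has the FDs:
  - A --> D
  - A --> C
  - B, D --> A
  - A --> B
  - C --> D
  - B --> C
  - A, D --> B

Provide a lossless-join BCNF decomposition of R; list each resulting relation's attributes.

{A, B, C}; {C, D}

Candidate keys of the original relation: {A}, {B}.
Within {A, B, C, D}: {C}⁺ ∩ {A, B, C, D} = {C, D}, not the whole set, so C --> D violates BCNF; decompose into {C, D} and {A, B, C}.
{C, D}: every determinant is a superkey — BCNF.
{A, B, C}: every determinant is a superkey — BCNF.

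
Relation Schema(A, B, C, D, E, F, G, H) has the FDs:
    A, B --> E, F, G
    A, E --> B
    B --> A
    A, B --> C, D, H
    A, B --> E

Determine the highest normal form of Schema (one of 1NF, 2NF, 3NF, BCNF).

BCNF

Candidate keys: {A, E}, {B}. Prime attributes: {A, B, E}.
Each dependency's left side is a superkey — BCNF holds.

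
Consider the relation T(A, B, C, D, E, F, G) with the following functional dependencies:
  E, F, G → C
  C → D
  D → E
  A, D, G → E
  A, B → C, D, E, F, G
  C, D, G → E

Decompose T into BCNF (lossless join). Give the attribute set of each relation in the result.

{A, B, E, F, G}; {C, D}; {C, F, G}; {D, E}

Candidate key of the original relation: {A, B}.
{A, B, C, D, E, F, G}: {E, F, G} determines {C, D, E, F, G} here but is not a superkey — split on E, F, G → C, D, giving {C, D, E, F, G} and {A, B, E, F, G}.
{C, D, E, F, G}: {C} determines {C, D, E} here but is not a superkey — split on C → D, E, giving {C, D, E} and {C, F, G}.
{C, D, E}: {D} determines {D, E} here but is not a superkey — split on D → E, giving {D, E} and {C, D}.
{D, E} is in BCNF.
{C, D} is in BCNF.
{C, F, G} is in BCNF.
{A, B, E, F, G} is in BCNF.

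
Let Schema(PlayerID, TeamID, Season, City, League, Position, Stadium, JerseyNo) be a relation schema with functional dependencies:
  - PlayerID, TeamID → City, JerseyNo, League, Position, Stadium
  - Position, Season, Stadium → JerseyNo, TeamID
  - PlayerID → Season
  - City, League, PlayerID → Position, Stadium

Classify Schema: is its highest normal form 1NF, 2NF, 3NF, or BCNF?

1NF

Candidate keys: {City, League, PlayerID}, {PlayerID, Position, Stadium}, {PlayerID, TeamID}. Prime attributes: {City, League, PlayerID, Position, Stadium, TeamID}.
For Position, Season, Stadium → JerseyNo, TeamID we have {Position, Season, Stadium}⁺ = {JerseyNo, Position, Season, Stadium, TeamID}; {Position, Season, Stadium} is not a superkey, so BCNF fails.
Position, Season, Stadium → JerseyNo, TeamID determines the non-prime attribute {JerseyNo} from a non-superkey — 3NF is violated.
Since {PlayerID} ⊂ {PlayerID, TeamID} and {PlayerID}⁺ ⊇ {Season} with {Season} non-prime, there is a partial dependency; 2NF fails.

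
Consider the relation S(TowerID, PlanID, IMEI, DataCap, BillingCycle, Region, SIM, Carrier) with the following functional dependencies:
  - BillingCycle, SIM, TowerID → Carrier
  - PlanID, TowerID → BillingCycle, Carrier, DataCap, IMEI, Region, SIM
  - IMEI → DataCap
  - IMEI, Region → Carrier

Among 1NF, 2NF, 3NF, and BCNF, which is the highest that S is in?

2NF

Candidate key: {PlanID, TowerID}. Prime attributes: {PlanID, TowerID}.
BillingCycle, SIM, TowerID → Carrier: {BillingCycle, SIM, TowerID}⁺ = {BillingCycle, Carrier, SIM, TowerID}, which is not all of the attributes, so the left side is not a superkey — BCNF is violated.
BillingCycle, SIM, TowerID → Carrier determines the non-prime attribute {Carrier} from a non-superkey — 3NF is violated.
Checking every proper subset of each key, none determines a non-prime attribute — 2NF is satisfied.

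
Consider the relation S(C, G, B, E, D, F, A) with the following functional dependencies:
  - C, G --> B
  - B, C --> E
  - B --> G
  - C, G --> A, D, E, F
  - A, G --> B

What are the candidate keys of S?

{B, C}, {C, G}

Attributes never on any right-hand side: {C} — every candidate key must contain it.
Closure of {B, C} is {A, B, C, D, E, F, G}, the whole schema; {B, C} is a candidate key.
Closure of {C, G} is {A, B, C, D, E, F, G}, the whole schema; {C, G} is a candidate key.
No proper subset of any of these is a key, and no other minimal superkey exists.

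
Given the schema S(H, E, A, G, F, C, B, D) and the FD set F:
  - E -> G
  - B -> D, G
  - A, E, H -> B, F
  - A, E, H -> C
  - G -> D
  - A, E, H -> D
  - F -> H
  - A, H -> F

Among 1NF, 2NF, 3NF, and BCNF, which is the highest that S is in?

1NF

Candidate keys: {A, E, F}, {A, E, H}. Prime attributes: {A, E, F, H}.
E -> G breaks BCNF: {E}⁺ = {D, E, G}, so {E} is not a superkey.
E -> G has non-prime {G} on the right and a non-superkey on the left, so 3NF fails.
Since {E} ⊂ {A, E, F} and {E}⁺ ⊇ {D, G} with {D, G} non-prime, there is a partial dependency; 2NF fails.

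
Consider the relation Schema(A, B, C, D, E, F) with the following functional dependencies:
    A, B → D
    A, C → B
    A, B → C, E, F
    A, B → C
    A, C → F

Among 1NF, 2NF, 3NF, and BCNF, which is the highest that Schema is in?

Candidate keys: {A, B}, {A, C}. Prime attributes: {A, B, C}.
The left-hand side of every FD is a superkey, so BCNF is satisfied.

BCNF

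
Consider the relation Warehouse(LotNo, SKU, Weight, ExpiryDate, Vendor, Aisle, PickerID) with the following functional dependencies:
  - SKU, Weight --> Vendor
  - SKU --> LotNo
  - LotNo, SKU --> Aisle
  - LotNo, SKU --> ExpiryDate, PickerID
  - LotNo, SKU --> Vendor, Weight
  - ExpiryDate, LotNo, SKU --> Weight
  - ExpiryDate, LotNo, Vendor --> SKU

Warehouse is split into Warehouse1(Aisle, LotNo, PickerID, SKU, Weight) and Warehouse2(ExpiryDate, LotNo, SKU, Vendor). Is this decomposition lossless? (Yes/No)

The shared attributes are {LotNo, SKU} and {LotNo, SKU}⁺ = {Aisle, ExpiryDate, LotNo, PickerID, SKU, Vendor, Weight}.
Warehouse1 is contained in that closure, so Warehouse1 ∩ Warehouse2 --> Warehouse1 holds and the join is lossless.

Yes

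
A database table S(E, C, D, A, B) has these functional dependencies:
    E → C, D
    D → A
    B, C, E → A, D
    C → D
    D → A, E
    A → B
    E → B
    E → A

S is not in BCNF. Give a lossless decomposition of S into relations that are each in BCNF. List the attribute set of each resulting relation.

Candidate keys of the original relation: {C}, {D}, {E}.
In {A, B, C, D, E}, {A} is not a superkey ({A}⁺ restricted to this set is {A, B}), so split on A → B into {A, B} and {A, C, D, E}.
{A, B}: every determinant is a superkey — BCNF.
{A, C, D, E}: every determinant is a superkey — BCNF.

{A, B}; {A, C, D, E}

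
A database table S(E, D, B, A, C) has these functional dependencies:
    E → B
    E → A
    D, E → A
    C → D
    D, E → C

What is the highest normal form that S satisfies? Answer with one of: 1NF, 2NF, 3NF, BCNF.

1NF

Candidate keys: {C, E}, {D, E}. Prime attributes: {C, D, E}.
E → B breaks BCNF: {E}⁺ = {A, B, E}, so {E} is not a superkey.
Because {B} is non-prime and the left side of E → B is not a superkey, the relation is not in 3NF.
Since {E} ⊂ {C, E} and {E}⁺ ⊇ {A, B} with {A, B} non-prime, there is a partial dependency; 2NF fails.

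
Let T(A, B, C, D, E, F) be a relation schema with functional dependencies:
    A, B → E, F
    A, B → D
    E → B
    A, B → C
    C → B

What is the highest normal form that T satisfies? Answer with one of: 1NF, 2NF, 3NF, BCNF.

3NF

Candidate keys: {A, B}, {A, C}, {A, E}. Prime attributes: {A, B, C, E}.
For E → B we have {E}⁺ = {B, E}; {E} is not a superkey, so BCNF fails.
Its right-hand attributes {B} are all prime, as are those of every other non-superkey FD — the relation is in 3NF.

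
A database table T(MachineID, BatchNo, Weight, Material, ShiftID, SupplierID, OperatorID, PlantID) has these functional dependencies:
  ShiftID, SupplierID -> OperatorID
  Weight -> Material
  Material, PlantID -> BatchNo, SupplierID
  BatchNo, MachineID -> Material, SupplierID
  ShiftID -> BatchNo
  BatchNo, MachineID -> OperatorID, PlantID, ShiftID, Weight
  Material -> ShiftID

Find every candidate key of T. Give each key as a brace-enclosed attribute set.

{BatchNo, MachineID}, {MachineID, Material}, {MachineID, ShiftID}, {MachineID, Weight}

{MachineID} never appears on the right of any FD, so every key must include it.
{BatchNo, MachineID}⁺ = {BatchNo, MachineID, Material, OperatorID, PlantID, ShiftID, SupplierID, Weight} — all of the relation — so {BatchNo, MachineID} is a candidate key.
{MachineID, Material}⁺ = {BatchNo, MachineID, Material, OperatorID, PlantID, ShiftID, SupplierID, Weight} — all of the relation — so {MachineID, Material} is a candidate key.
{MachineID, ShiftID}⁺ = {BatchNo, MachineID, Material, OperatorID, PlantID, ShiftID, SupplierID, Weight} — all of the relation — so {MachineID, ShiftID} is a candidate key.
{MachineID, Weight}⁺ = {BatchNo, MachineID, Material, OperatorID, PlantID, ShiftID, SupplierID, Weight} — all of the relation — so {MachineID, Weight} is a candidate key.
These are minimal and exhaustive — every other superkey contains one of them.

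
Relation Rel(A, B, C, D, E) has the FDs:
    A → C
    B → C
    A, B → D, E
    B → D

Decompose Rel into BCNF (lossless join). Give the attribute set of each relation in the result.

{A, B, E}; {A, C}; {B, D}

Candidate key of the original relation: {A, B}.
In {A, B, C, D, E}, {A} is not a superkey ({A}⁺ restricted to this set is {A, C}), so split on A → C into {A, C} and {A, B, D, E}.
{A, C}: every determinant is a superkey — BCNF.
In {A, B, D, E}, {B} is not a superkey ({B}⁺ restricted to this set is {B, D}), so split on B → D into {B, D} and {A, B, E}.
{B, D}: every determinant is a superkey — BCNF.
{A, B, E}: every determinant is a superkey — BCNF.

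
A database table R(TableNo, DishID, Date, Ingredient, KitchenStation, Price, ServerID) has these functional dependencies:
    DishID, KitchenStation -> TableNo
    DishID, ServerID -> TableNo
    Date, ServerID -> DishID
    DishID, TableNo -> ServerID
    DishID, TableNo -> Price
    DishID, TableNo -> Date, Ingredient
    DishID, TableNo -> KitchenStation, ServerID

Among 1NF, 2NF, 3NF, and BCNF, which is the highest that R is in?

BCNF

Candidate keys: {Date, ServerID}, {DishID, KitchenStation}, {DishID, ServerID}, {DishID, TableNo}. Prime attributes: {Date, DishID, KitchenStation, ServerID, TableNo}.
Each dependency's left side is a superkey — BCNF holds.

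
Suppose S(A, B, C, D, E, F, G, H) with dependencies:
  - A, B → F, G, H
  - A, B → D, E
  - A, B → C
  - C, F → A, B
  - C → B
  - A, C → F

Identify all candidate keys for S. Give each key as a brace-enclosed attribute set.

{A, B}, {A, C}, {C, F}

{A, B} is a candidate key since {A, B}⁺ = {A, B, C, D, E, F, G, H} covers every attribute.
{A, C} is a candidate key since {A, C}⁺ = {A, B, C, D, E, F, G, H} covers every attribute.
{C, F} is a candidate key since {C, F}⁺ = {A, B, C, D, E, F, G, H} covers every attribute.
Any other superkey properly contains one of these, so there are no further candidate keys.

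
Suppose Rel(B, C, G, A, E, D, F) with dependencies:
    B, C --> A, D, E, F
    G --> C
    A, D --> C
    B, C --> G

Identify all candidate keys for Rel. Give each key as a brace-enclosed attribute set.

{A, B, D}, {B, C}, {B, G}

No FD produces {B}, so it must be in every candidate key.
{B, C}⁺ = {A, B, C, D, E, F, G}, which is every attribute, so {B, C} is a candidate key.
{B, G}⁺ = {A, B, C, D, E, F, G}, which is every attribute, so {B, G} is a candidate key.
{A, B, D}⁺ = {A, B, C, D, E, F, G}, which is every attribute, so {A, B, D} is a candidate key.
These are minimal and exhaustive — every other superkey contains one of them.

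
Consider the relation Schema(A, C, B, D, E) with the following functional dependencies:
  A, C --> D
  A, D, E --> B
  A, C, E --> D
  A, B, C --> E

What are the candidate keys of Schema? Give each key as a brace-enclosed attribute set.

{A, B, C}, {A, C, E}

{A, C} never appear on the right of any FD, so every key must include all of them.
{A, B, C}⁺ = {A, B, C, D, E}, which is every attribute, so {A, B, C} is a candidate key.
{A, C, E}⁺ = {A, B, C, D, E}, which is every attribute, so {A, C, E} is a candidate key.
Any other superkey properly contains one of these, so there are no further candidate keys.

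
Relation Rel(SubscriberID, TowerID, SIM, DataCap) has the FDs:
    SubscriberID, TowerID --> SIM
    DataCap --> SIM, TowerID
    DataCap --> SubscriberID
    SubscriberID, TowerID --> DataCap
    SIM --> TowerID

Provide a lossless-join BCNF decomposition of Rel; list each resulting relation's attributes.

{DataCap, SIM, SubscriberID}; {SIM, TowerID}

Candidate keys of the original relation: {DataCap}, {SIM, SubscriberID}, {SubscriberID, TowerID}.
Within {DataCap, SIM, SubscriberID, TowerID}: {SIM}⁺ ∩ {DataCap, SIM, SubscriberID, TowerID} = {SIM, TowerID}, not the whole set, so SIM --> TowerID violates BCNF; decompose into {SIM, TowerID} and {DataCap, SIM, SubscriberID}.
{SIM, TowerID}: every determinant is a superkey — BCNF.
{DataCap, SIM, SubscriberID}: every determinant is a superkey — BCNF.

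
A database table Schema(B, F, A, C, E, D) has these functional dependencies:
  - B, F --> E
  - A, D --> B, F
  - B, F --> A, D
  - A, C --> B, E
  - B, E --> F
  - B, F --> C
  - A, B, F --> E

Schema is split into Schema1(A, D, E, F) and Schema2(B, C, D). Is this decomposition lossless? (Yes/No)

No

Schema1 ∩ Schema2 = {D}; its closure under F is {D}.
Neither Schema1 nor Schema2 is contained in that closure, so the decomposition is lossy.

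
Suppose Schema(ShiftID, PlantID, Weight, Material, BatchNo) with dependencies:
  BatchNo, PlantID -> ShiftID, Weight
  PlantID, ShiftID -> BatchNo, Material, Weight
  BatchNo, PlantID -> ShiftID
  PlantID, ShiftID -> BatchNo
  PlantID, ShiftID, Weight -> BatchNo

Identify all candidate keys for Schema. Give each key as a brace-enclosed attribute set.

{PlantID} never appears on the right of any FD, so every key must include it.
{BatchNo, PlantID}⁺ = {BatchNo, Material, PlantID, ShiftID, Weight} — all of the relation — so {BatchNo, PlantID} is a candidate key.
{PlantID, ShiftID}⁺ = {BatchNo, Material, PlantID, ShiftID, Weight} — all of the relation — so {PlantID, ShiftID} is a candidate key.
Any other superkey properly contains one of these, so there are no further candidate keys.

{BatchNo, PlantID}, {PlantID, ShiftID}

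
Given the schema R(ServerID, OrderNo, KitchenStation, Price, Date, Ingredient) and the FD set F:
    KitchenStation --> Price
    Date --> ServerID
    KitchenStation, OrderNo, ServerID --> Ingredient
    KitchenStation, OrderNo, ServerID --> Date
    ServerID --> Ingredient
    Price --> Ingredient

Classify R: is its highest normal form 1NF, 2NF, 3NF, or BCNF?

Candidate keys: {Date, KitchenStation, OrderNo}, {KitchenStation, OrderNo, ServerID}. Prime attributes: {Date, KitchenStation, OrderNo, ServerID}.
For KitchenStation --> Price we have {KitchenStation}⁺ = {Ingredient, KitchenStation, Price}; {KitchenStation} is not a superkey, so BCNF fails.
KitchenStation --> Price determines the non-prime attribute {Price} from a non-superkey — 3NF is violated.
The proper key subset {Date} of {Date, KitchenStation, OrderNo} determines non-prime {Ingredient}, so the relation is not even in 2NF.

1NF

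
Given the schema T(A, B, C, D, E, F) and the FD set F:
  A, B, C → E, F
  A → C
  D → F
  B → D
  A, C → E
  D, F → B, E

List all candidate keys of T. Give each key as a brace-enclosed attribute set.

{A} never appears on the right of any FD, so every key must include it.
{A, B}⁺ = {A, B, C, D, E, F}, which is every attribute, so {A, B} is a candidate key.
{A, D}⁺ = {A, B, C, D, E, F}, which is every attribute, so {A, D} is a candidate key.
These are minimal and exhaustive — every other superkey contains one of them.

{A, B}, {A, D}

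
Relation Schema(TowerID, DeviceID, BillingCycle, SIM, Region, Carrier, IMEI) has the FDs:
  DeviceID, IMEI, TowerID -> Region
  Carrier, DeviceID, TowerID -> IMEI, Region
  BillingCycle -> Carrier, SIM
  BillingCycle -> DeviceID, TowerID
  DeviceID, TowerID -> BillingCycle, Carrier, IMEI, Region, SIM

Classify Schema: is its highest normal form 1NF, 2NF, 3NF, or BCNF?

BCNF

Candidate keys: {BillingCycle}, {DeviceID, TowerID}. Prime attributes: {BillingCycle, DeviceID, TowerID}.
Each dependency's left side is a superkey — BCNF holds.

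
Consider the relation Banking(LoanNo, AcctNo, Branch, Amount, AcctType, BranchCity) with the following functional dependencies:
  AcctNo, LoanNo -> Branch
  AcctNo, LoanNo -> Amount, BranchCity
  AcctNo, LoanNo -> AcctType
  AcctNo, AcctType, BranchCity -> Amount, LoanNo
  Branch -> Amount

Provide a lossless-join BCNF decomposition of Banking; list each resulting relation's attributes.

Candidate keys of the original relation: {AcctNo, AcctType, BranchCity}, {AcctNo, LoanNo}.
In {AcctNo, AcctType, Amount, Branch, BranchCity, LoanNo}, {Branch} is not a superkey ({Branch}⁺ restricted to this set is {Amount, Branch}), so split on Branch -> Amount into {Amount, Branch} and {AcctNo, AcctType, Branch, BranchCity, LoanNo}.
{Amount, Branch} has no BCNF violation.
{AcctNo, AcctType, Branch, BranchCity, LoanNo} has no BCNF violation.

{AcctNo, AcctType, Branch, BranchCity, LoanNo}; {Amount, Branch}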